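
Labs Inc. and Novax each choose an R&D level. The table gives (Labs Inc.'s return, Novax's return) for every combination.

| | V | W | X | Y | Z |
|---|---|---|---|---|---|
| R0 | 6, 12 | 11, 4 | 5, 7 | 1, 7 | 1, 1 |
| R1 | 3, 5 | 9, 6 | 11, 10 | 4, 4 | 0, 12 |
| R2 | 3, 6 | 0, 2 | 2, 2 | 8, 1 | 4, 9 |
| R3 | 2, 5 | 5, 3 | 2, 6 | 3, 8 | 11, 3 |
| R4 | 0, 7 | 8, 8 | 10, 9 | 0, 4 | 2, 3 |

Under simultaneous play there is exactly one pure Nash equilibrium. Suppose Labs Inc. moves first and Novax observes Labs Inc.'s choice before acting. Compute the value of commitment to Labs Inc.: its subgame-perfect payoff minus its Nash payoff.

4

Solve by backward induction (Labs Inc. leads).
- R0: BR = V, leader payoff 6.
- R1: BR = Z, leader payoff 0.
- R2: BR = Z, leader payoff 4.
- R3: BR = Y, leader payoff 3.
- R4: BR = X, leader payoff 10.
Among 6, 0, 4, 3, 10, the best is 10 at R4. Subgame-perfect outcome: (R4, X) with payoffs (10, 9).
Now find the simultaneous Nash equilibrium.
Labs Inc.'s best replies: V→R0; W→R0; X→R1; Y→R2; Z→R3.
Novax's best replies: R0→V; R1→Z; R2→Z; R3→Y; R4→X.
Only (R0, V) has each player best-responding; Nash payoffs (6, 12).
Labs Inc.'s commitment gain: 10 − 6 = 4.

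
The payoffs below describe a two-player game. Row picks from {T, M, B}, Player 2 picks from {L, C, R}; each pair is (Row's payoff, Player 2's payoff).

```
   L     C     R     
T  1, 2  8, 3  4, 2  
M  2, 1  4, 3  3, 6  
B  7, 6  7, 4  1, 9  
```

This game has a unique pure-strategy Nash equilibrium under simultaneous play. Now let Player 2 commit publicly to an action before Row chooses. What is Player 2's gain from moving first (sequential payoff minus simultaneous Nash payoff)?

3

Backward induction with Player 2 moving first.
- L → Row plays B (best of 1, 2, 7); Player 2 gets 6.
- C → Row plays T (best of 8, 4, 7); Player 2 gets 3.
- R → Row plays T (best of 4, 3, 1); Player 2 gets 2.
Maximizing over 6, 3, 2, Player 2 chooses L. Subgame-perfect outcome: (B, L) with payoffs (7, 6).
Under simultaneous play:
Row's best replies: L→B; C→T; R→T.
Player 2's best replies: T→C; M→R; B→R.
The unique mutual best reply is (T, C), giving (8, 3).
Player 2's commitment gain: 6 − 3 = 3.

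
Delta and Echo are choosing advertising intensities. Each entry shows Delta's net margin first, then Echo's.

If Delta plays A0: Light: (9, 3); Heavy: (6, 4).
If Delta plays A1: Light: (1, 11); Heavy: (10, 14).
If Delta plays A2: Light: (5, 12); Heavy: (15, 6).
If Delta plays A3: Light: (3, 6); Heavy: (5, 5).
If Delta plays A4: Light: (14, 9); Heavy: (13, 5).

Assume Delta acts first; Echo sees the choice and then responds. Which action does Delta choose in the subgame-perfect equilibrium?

A4

Work backward from Echo's decision.
- A0: BR = Heavy, leader payoff 6.
- A1: BR = Heavy, leader payoff 10.
- A2: BR = Light, leader payoff 5.
- A3: BR = Light, leader payoff 3.
- A4: BR = Light, leader payoff 14.
Delta's induced payoffs are 6, 10, 5, 3, 14, so Delta commits to A4. Subgame-perfect outcome: (A4, Light) with payoffs (14, 9).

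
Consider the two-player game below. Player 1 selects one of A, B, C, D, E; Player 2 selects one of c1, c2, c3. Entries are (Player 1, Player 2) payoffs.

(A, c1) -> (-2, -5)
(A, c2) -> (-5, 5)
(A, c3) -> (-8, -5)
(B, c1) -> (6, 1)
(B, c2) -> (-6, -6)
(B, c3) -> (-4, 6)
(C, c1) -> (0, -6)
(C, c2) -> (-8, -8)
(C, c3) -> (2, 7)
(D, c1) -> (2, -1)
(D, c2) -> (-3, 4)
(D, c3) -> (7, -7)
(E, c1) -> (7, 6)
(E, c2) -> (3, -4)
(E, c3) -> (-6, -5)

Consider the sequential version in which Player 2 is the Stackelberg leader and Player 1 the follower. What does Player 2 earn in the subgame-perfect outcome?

6

Backward induction with Player 2 moving first.
- c1: Player 1 compares -2, 6, 0, 2, 7 and picks E; Player 2 would get 6.
- c2: Player 1 compares -5, -6, -8, -3, 3 and picks E; Player 2 would get -4.
- c3: Player 1 compares -8, -4, 2, 7, -6 and picks D; Player 2 would get -7.
Player 2's induced payoffs are 6, -4, -7, so Player 2 commits to c1. Subgame-perfect outcome: (E, c1) with payoffs (7, 6).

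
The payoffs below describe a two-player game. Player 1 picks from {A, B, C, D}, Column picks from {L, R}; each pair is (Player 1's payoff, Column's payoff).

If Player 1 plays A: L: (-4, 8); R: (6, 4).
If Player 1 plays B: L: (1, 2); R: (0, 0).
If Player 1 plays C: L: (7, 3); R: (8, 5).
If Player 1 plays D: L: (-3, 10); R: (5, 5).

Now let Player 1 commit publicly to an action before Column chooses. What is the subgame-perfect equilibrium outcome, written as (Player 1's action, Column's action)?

(C, R)

Column best-responds to each possible Player 1 move:
- A: Column compares 8, 4 and picks L; Player 1 would get -4.
- B: Column compares 2, 0 and picks L; Player 1 would get 1.
- C: Column compares 3, 5 and picks R; Player 1 would get 8.
- D: Column compares 10, 5 and picks L; Player 1 would get -3.
Maximizing over -4, 1, 8, -3, Player 1 chooses C. Subgame-perfect outcome: (C, R) with payoffs (8, 5).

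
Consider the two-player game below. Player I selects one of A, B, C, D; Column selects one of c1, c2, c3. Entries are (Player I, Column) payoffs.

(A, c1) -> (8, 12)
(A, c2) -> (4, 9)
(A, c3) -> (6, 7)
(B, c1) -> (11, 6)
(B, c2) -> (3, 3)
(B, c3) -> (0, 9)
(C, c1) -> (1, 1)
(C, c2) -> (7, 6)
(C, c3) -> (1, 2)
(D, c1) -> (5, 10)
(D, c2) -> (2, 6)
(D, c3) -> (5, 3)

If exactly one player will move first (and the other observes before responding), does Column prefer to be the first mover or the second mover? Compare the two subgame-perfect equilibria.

second

If Player I leads: Column's best replies are A→c1, B→c3, C→c2, D→c1; Player I's induced payoffs 8, 0, 7, 5; outcome (A, c1), payoffs (8, 12).
If Column leads: Player I's best replies are c1→B, c2→C, c3→A; Column's induced payoffs 6, 6, 7; outcome (A, c3), payoffs (6, 7).
Column gets 7 moving first and 12 moving second, so Column prefers to move second.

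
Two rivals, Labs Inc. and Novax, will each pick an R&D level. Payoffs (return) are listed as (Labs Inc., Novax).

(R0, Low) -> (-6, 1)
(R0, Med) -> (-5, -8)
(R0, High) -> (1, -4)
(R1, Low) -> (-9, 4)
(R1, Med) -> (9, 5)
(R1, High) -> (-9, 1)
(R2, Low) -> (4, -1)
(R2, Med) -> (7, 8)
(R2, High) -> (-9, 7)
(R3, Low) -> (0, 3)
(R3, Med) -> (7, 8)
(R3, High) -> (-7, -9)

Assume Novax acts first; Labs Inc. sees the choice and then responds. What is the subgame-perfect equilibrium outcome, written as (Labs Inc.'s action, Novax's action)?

(R1, Med)

Labs Inc. best-responds to each possible Novax move:
- Low → Labs Inc. plays R2 (best of -6, -9, 4, 0); Novax gets -1.
- Med → Labs Inc. plays R1 (best of -5, 9, 7, 7); Novax gets 5.
- High → Labs Inc. plays R0 (best of 1, -9, -9, -7); Novax gets -4.
Among -1, 5, -4, the best is 5 at Med. Subgame-perfect outcome: (R1, Med) with payoffs (9, 5).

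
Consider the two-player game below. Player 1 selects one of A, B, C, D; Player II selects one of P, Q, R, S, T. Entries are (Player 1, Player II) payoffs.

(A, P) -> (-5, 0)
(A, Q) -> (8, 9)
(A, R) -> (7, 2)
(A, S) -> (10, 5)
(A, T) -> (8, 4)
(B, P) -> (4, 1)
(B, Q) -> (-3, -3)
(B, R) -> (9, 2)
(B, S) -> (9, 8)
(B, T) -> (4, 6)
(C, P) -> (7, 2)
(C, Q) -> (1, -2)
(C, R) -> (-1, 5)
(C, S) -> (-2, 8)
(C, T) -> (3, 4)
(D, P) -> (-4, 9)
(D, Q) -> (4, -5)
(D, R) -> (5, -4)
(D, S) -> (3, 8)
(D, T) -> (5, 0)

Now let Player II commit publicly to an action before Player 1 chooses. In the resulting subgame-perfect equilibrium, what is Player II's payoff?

Solve by backward induction (Player II leads).
- P: Player 1 compares -5, 4, 7, -4 and picks C; Player II would get 2.
- Q: Player 1 compares 8, -3, 1, 4 and picks A; Player II would get 9.
- R: Player 1 compares 7, 9, -1, 5 and picks B; Player II would get 2.
- S: Player 1 compares 10, 9, -2, 3 and picks A; Player II would get 5.
- T: Player 1 compares 8, 4, 3, 5 and picks A; Player II would get 4.
Maximizing over 2, 9, 2, 5, 4, Player II chooses Q. Subgame-perfect outcome: (A, Q) with payoffs (8, 9).

9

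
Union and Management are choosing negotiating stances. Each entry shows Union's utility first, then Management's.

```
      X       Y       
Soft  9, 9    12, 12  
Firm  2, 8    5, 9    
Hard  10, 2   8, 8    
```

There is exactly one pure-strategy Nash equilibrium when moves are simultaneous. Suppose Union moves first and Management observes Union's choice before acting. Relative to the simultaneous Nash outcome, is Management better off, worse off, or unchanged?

Work backward from Management's decision.
- Soft → Management plays Y (best of 9, 12); Union gets 12.
- Firm → Management plays Y (best of 8, 9); Union gets 5.
- Hard → Management plays Y (best of 2, 8); Union gets 8.
Maximizing over 12, 5, 8, Union chooses Soft. Subgame-perfect outcome: (Soft, Y) with payoffs (12, 12).
Now find the simultaneous Nash equilibrium.
Union's best replies: X→Hard; Y→Soft.
Management's best replies: Soft→Y; Firm→Y; Hard→Y.
Only (Soft, Y) has each player best-responding; Nash payoffs (12, 12).
Management earns 12 sequentially versus 12 at the Nash outcome: unchanged.

unchanged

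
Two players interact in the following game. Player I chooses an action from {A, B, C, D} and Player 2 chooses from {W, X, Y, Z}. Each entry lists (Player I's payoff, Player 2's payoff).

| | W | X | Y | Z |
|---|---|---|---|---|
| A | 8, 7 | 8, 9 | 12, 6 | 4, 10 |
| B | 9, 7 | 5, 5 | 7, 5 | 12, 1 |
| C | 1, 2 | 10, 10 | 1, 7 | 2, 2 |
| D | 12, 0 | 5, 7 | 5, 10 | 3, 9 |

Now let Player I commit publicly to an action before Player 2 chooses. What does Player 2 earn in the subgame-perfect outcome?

Player 2 best-responds to each possible Player I move:
- A: Player 2 compares 7, 9, 6, 10 and picks Z; Player I would get 4.
- B: Player 2 compares 7, 5, 5, 1 and picks W; Player I would get 9.
- C: Player 2 compares 2, 10, 7, 2 and picks X; Player I would get 10.
- D: Player 2 compares 0, 7, 10, 9 and picks Y; Player I would get 5.
Maximizing over 4, 9, 10, 5, Player I chooses C. Subgame-perfect outcome: (C, X) with payoffs (10, 10).

10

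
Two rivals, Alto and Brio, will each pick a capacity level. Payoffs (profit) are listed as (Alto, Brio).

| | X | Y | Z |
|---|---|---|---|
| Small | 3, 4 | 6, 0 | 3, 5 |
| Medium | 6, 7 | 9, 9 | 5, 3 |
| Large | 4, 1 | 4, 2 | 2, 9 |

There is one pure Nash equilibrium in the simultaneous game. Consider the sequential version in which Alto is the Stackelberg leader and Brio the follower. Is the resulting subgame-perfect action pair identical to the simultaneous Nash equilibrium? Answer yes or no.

yes

Solve by backward induction (Alto leads).
- Small → Brio plays Z (best of 4, 0, 5); Alto gets 3.
- Medium → Brio plays Y (best of 7, 9, 3); Alto gets 9.
- Large → Brio plays Z (best of 1, 2, 9); Alto gets 2.
Maximizing over 3, 9, 2, Alto chooses Medium. Subgame-perfect outcome: (Medium, Y) with payoffs (9, 9).
Now find the simultaneous Nash equilibrium.
Alto's best replies: X→Medium; Y→Medium; Z→Medium.
Brio's best replies: Small→Z; Medium→Y; Large→Z.
Only (Medium, Y) has each player best-responding; Nash payoffs (9, 9).
Sequential outcome (Medium, Y) coincides with the Nash profile (Medium, Y).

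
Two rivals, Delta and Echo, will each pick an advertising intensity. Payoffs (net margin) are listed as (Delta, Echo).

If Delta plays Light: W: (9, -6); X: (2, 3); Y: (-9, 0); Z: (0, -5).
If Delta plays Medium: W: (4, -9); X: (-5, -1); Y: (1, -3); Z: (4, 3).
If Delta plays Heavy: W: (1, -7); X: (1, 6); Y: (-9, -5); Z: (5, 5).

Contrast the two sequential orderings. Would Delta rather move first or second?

If Delta leads: Echo's best replies are Light→X, Medium→Z, Heavy→X; Delta's induced payoffs 2, 4, 1; outcome (Medium, Z), payoffs (4, 3).
If Echo leads: Delta's best replies are W→Light, X→Light, Y→Medium, Z→Heavy; Echo's induced payoffs -6, 3, -3, 5; outcome (Heavy, Z), payoffs (5, 5).
Delta gets 4 moving first and 5 moving second, so Delta prefers to move second.

second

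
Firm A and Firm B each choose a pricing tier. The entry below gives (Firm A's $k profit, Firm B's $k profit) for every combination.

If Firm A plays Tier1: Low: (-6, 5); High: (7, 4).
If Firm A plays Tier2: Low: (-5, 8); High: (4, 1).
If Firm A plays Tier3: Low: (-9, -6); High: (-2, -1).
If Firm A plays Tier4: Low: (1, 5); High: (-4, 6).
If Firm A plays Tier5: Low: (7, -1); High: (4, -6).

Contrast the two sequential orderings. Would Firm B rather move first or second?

first

If Firm A leads: Firm B's best replies are Tier1→Low, Tier2→Low, Tier3→High, Tier4→High, Tier5→Low; Firm A's induced payoffs -6, -5, -2, -4, 7; outcome (Tier5, Low), payoffs (7, -1).
If Firm B leads: Firm A's best replies are Low→Tier5, High→Tier1; Firm B's induced payoffs -1, 4; outcome (Tier1, High), payoffs (7, 4).
Firm B gets 4 moving first and -1 moving second, so Firm B prefers to move first.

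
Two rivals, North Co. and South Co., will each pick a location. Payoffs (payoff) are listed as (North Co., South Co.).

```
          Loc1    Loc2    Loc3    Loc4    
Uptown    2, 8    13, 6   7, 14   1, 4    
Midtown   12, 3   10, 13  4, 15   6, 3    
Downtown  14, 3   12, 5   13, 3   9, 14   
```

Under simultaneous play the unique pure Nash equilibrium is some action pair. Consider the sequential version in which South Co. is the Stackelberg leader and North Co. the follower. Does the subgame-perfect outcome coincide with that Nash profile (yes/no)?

yes

Work backward from North Co.'s decision.
- Loc1: North Co. compares 2, 12, 14 and picks Downtown; South Co. would get 3.
- Loc2: North Co. compares 13, 10, 12 and picks Uptown; South Co. would get 6.
- Loc3: North Co. compares 7, 4, 13 and picks Downtown; South Co. would get 3.
- Loc4: North Co. compares 1, 6, 9 and picks Downtown; South Co. would get 14.
Maximizing over 3, 6, 3, 14, South Co. chooses Loc4. Subgame-perfect outcome: (Downtown, Loc4) with payoffs (9, 14).
Now find the simultaneous Nash equilibrium.
North Co.'s best replies: Loc1→Downtown; Loc2→Uptown; Loc3→Downtown; Loc4→Downtown.
South Co.'s best replies: Uptown→Loc3; Midtown→Loc3; Downtown→Loc4.
Only (Downtown, Loc4) has each player best-responding; Nash payoffs (9, 14).
Sequential outcome (Downtown, Loc4) coincides with the Nash profile (Downtown, Loc4).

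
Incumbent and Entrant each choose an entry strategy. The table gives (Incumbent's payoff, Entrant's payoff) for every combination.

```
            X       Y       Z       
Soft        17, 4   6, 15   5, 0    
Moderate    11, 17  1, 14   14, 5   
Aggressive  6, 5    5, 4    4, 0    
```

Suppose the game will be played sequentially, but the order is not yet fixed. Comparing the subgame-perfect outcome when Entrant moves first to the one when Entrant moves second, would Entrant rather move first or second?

If Incumbent leads: Entrant's best replies are Soft→Y, Moderate→X, Aggressive→X; Incumbent's induced payoffs 6, 11, 6; outcome (Moderate, X), payoffs (11, 17).
If Entrant leads: Incumbent's best replies are X→Soft, Y→Soft, Z→Moderate; Entrant's induced payoffs 4, 15, 5; outcome (Soft, Y), payoffs (6, 15).
Entrant gets 15 moving first and 17 moving second, so Entrant prefers to move second.

second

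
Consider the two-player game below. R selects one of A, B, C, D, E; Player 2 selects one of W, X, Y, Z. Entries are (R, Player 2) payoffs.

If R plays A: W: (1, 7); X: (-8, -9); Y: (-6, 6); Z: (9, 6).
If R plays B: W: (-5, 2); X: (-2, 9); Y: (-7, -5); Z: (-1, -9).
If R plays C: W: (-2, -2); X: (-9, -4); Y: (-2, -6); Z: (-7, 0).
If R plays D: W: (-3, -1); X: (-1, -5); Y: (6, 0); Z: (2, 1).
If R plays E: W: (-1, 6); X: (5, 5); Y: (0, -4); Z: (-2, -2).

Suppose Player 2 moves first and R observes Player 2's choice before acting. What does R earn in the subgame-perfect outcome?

1

Work backward from R's decision.
- W → R plays A (best of 1, -5, -2, -3, -1); Player 2 gets 7.
- X → R plays E (best of -8, -2, -9, -1, 5); Player 2 gets 5.
- Y → R plays D (best of -6, -7, -2, 6, 0); Player 2 gets 0.
- Z → R plays A (best of 9, -1, -7, 2, -2); Player 2 gets 6.
Player 2's induced payoffs are 7, 5, 0, 6, so Player 2 commits to W. Subgame-perfect outcome: (A, W) with payoffs (1, 7).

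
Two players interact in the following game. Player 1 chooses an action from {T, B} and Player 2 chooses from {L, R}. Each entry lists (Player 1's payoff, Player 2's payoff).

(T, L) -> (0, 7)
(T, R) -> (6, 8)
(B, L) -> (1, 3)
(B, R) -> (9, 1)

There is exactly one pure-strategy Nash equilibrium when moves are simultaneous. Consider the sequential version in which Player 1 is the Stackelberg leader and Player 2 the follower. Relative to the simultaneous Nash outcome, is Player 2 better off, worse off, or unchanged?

Solve by backward induction (Player 1 leads).
- T: BR = R, leader payoff 6.
- B: BR = L, leader payoff 1.
Player 1's induced payoffs are 6, 1, so Player 1 commits to T. Subgame-perfect outcome: (T, R) with payoffs (6, 8).
For the simultaneous game, intersect best replies.
Player 1's best replies: L→B; R→B.
Player 2's best replies: T→R; B→L.
The unique mutual best reply is (B, L), giving (1, 3).
Player 2 earns 8 sequentially versus 3 at the Nash outcome: better off.

better off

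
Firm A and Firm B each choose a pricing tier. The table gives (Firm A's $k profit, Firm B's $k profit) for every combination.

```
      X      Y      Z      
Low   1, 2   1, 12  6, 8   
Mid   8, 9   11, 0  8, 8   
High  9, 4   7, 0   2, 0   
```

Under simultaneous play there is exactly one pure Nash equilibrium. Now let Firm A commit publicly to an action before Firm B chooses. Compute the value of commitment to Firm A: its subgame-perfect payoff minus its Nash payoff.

0

Backward induction with Firm A moving first.
- Low → Firm B plays Y (best of 2, 12, 8); Firm A gets 1.
- Mid → Firm B plays X (best of 9, 0, 8); Firm A gets 8.
- High → Firm B plays X (best of 4, 0, 0); Firm A gets 9.
Maximizing over 1, 8, 9, Firm A chooses High. Subgame-perfect outcome: (High, X) with payoffs (9, 4).
Under simultaneous play:
Firm A's best replies: X→High; Y→Mid; Z→Mid.
Firm B's best replies: Low→Y; Mid→X; High→X.
Only (High, X) has each player best-responding; Nash payoffs (9, 4).
Firm A's commitment gain: 9 − 9 = 0.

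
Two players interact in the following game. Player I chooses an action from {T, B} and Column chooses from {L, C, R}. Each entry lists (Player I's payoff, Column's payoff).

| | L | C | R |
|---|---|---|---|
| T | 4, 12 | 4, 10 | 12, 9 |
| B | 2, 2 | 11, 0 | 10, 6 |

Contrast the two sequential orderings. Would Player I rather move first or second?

first

If Player I leads: Column's best replies are T→L, B→R; Player I's induced payoffs 4, 10; outcome (B, R), payoffs (10, 6).
If Column leads: Player I's best replies are L→T, C→B, R→T; Column's induced payoffs 12, 0, 9; outcome (T, L), payoffs (4, 12).
Player I gets 10 moving first and 4 moving second, so Player I prefers to move first.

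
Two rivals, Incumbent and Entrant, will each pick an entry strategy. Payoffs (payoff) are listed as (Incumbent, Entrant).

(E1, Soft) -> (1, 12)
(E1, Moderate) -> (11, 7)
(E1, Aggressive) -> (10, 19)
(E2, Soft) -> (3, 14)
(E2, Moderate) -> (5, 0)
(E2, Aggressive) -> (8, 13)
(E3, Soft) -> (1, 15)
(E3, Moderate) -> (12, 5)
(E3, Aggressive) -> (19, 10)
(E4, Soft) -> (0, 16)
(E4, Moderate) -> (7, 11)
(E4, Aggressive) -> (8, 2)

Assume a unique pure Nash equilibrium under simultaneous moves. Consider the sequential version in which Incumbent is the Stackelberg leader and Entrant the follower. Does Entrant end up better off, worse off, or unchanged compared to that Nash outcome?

better off

Entrant best-responds to each possible Incumbent move:
- E1 → Entrant plays Aggressive (best of 12, 7, 19); Incumbent gets 10.
- E2 → Entrant plays Soft (best of 14, 0, 13); Incumbent gets 3.
- E3 → Entrant plays Soft (best of 15, 5, 10); Incumbent gets 1.
- E4 → Entrant plays Soft (best of 16, 11, 2); Incumbent gets 0.
Maximizing over 10, 3, 1, 0, Incumbent chooses E1. Subgame-perfect outcome: (E1, Aggressive) with payoffs (10, 19).
Under simultaneous play:
Incumbent's best replies: Soft→E2; Moderate→E3; Aggressive→E3.
Entrant's best replies: E1→Aggressive; E2→Soft; E3→Soft; E4→Soft.
The unique mutual best reply is (E2, Soft), giving (3, 14).
Entrant earns 19 sequentially versus 14 at the Nash outcome: better off.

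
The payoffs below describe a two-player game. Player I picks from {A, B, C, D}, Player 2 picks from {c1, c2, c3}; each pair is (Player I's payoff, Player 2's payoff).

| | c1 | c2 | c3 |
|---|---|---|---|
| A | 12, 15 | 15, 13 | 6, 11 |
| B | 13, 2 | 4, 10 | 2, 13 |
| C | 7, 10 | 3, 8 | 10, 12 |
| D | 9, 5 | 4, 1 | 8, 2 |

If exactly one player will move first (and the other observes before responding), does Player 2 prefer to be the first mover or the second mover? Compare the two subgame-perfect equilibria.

If Player I leads: Player 2's best replies are A→c1, B→c3, C→c3, D→c1; Player I's induced payoffs 12, 2, 10, 9; outcome (A, c1), payoffs (12, 15).
If Player 2 leads: Player I's best replies are c1→B, c2→A, c3→C; Player 2's induced payoffs 2, 13, 12; outcome (A, c2), payoffs (15, 13).
Player 2 gets 13 moving first and 15 moving second, so Player 2 prefers to move second.

second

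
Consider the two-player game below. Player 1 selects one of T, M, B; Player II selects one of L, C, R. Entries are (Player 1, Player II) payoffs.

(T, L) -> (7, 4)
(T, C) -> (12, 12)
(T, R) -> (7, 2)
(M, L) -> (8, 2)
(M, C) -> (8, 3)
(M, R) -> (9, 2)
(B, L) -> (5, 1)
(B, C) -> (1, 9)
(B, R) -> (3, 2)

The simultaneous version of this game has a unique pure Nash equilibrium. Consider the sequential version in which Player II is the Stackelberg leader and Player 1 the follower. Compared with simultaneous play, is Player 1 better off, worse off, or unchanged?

Solve by backward induction (Player II leads).
- L → Player 1 plays M (best of 7, 8, 5); Player II gets 2.
- C → Player 1 plays T (best of 12, 8, 1); Player II gets 12.
- R → Player 1 plays M (best of 7, 9, 3); Player II gets 2.
Maximizing over 2, 12, 2, Player II chooses C. Subgame-perfect outcome: (T, C) with payoffs (12, 12).
For the simultaneous game, intersect best replies.
Player 1's best replies: L→M; C→T; R→M.
Player II's best replies: T→C; M→C; B→C.
Only (T, C) has each player best-responding; Nash payoffs (12, 12).
Player 1 earns 12 sequentially versus 12 at the Nash outcome: unchanged.

unchanged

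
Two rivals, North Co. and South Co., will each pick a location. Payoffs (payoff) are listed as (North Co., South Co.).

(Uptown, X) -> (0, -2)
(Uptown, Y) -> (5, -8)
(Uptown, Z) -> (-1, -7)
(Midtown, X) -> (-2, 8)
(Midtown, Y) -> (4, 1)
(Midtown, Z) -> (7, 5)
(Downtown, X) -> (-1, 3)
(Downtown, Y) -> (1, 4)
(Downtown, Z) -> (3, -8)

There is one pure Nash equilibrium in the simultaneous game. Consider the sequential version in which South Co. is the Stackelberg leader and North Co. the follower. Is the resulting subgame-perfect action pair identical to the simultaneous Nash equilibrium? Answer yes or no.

no

Backward induction with South Co. moving first.
- X: BR = Uptown, leader payoff -2.
- Y: BR = Uptown, leader payoff -8.
- Z: BR = Midtown, leader payoff 5.
South Co.'s induced payoffs are -2, -8, 5, so South Co. commits to Z. Subgame-perfect outcome: (Midtown, Z) with payoffs (7, 5).
Now find the simultaneous Nash equilibrium.
North Co.'s best replies: X→Uptown; Y→Uptown; Z→Midtown.
South Co.'s best replies: Uptown→X; Midtown→X; Downtown→Y.
The unique mutual best reply is (Uptown, X), giving (0, -2).
Sequential outcome (Midtown, Z) differs from the Nash profile (Uptown, X).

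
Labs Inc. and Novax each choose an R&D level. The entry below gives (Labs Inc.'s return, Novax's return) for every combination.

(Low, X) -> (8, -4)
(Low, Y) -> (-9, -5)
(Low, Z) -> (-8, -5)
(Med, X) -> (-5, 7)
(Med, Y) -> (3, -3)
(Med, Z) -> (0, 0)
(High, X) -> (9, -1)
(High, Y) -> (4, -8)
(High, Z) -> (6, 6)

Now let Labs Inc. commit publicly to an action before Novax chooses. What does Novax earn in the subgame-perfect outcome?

-4

Work backward from Novax's decision.
- Low → Novax plays X (best of -4, -5, -5); Labs Inc. gets 8.
- Med → Novax plays X (best of 7, -3, 0); Labs Inc. gets -5.
- High → Novax plays Z (best of -1, -8, 6); Labs Inc. gets 6.
Maximizing over 8, -5, 6, Labs Inc. chooses Low. Subgame-perfect outcome: (Low, X) with payoffs (8, -4).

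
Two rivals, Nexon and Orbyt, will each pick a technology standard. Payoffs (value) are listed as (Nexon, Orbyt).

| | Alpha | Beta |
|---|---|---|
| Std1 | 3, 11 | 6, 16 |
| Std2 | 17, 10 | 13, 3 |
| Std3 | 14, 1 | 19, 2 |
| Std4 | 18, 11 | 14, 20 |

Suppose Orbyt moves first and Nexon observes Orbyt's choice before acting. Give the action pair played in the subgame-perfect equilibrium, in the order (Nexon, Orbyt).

Solve by backward induction (Orbyt leads).
- Alpha: Nexon compares 3, 17, 14, 18 and picks Std4; Orbyt would get 11.
- Beta: Nexon compares 6, 13, 19, 14 and picks Std3; Orbyt would get 2.
Among 11, 2, the best is 11 at Alpha. Subgame-perfect outcome: (Std4, Alpha) with payoffs (18, 11).

(Std4, Alpha)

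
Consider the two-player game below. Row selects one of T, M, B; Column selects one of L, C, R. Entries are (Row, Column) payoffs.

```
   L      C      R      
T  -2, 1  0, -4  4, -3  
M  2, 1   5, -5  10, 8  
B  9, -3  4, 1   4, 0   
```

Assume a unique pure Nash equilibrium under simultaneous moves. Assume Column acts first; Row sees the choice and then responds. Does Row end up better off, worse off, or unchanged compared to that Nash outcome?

Row best-responds to each possible Column move:
- L: Row compares -2, 2, 9 and picks B; Column would get -3.
- C: Row compares 0, 5, 4 and picks M; Column would get -5.
- R: Row compares 4, 10, 4 and picks M; Column would get 8.
Maximizing over -3, -5, 8, Column chooses R. Subgame-perfect outcome: (M, R) with payoffs (10, 8).
Under simultaneous play:
Row's best replies: L→B; C→M; R→M.
Column's best replies: T→L; M→R; B→C.
The unique mutual best reply is (M, R), giving (10, 8).
Row earns 10 sequentially versus 10 at the Nash outcome: unchanged.

unchanged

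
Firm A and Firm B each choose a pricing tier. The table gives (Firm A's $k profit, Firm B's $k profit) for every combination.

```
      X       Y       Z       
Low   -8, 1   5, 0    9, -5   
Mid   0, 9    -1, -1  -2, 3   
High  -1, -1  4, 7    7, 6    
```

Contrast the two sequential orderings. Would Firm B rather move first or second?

If Firm A leads: Firm B's best replies are Low→X, Mid→X, High→Y; Firm A's induced payoffs -8, 0, 4; outcome (High, Y), payoffs (4, 7).
If Firm B leads: Firm A's best replies are X→Mid, Y→Low, Z→Low; Firm B's induced payoffs 9, 0, -5; outcome (Mid, X), payoffs (0, 9).
Firm B gets 9 moving first and 7 moving second, so Firm B prefers to move first.

first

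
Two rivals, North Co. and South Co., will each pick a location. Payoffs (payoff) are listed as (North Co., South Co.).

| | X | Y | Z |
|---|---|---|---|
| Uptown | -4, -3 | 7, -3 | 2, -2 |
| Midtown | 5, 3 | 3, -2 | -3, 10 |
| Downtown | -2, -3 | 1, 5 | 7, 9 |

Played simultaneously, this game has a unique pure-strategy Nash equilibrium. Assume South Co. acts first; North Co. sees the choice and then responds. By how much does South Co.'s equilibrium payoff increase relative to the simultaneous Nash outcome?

North Co. best-responds to each possible South Co. move:
- X → North Co. plays Midtown (best of -4, 5, -2); South Co. gets 3.
- Y → North Co. plays Uptown (best of 7, 3, 1); South Co. gets -3.
- Z → North Co. plays Downtown (best of 2, -3, 7); South Co. gets 9.
South Co.'s induced payoffs are 3, -3, 9, so South Co. commits to Z. Subgame-perfect outcome: (Downtown, Z) with payoffs (7, 9).
Under simultaneous play:
North Co.'s best replies: X→Midtown; Y→Uptown; Z→Downtown.
South Co.'s best replies: Uptown→Z; Midtown→Z; Downtown→Z.
The unique mutual best reply is (Downtown, Z), giving (7, 9).
South Co.'s commitment gain: 9 − 9 = 0.

0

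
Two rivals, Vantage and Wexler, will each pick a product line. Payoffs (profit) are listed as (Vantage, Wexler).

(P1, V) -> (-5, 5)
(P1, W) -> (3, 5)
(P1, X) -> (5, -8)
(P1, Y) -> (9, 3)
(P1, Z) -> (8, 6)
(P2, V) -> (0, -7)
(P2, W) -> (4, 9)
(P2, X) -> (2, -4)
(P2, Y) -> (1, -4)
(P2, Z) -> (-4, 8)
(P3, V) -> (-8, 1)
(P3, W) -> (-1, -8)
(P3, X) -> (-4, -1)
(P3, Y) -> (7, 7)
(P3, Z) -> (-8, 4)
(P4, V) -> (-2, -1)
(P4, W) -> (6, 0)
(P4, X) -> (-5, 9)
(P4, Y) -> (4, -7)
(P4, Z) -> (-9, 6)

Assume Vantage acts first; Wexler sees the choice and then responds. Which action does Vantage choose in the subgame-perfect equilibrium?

Wexler best-responds to each possible Vantage move:
- P1: Wexler compares 5, 5, -8, 3, 6 and picks Z; Vantage would get 8.
- P2: Wexler compares -7, 9, -4, -4, 8 and picks W; Vantage would get 4.
- P3: Wexler compares 1, -8, -1, 7, 4 and picks Y; Vantage would get 7.
- P4: Wexler compares -1, 0, 9, -7, 6 and picks X; Vantage would get -5.
Vantage's induced payoffs are 8, 4, 7, -5, so Vantage commits to P1. Subgame-perfect outcome: (P1, Z) with payoffs (8, 6).

P1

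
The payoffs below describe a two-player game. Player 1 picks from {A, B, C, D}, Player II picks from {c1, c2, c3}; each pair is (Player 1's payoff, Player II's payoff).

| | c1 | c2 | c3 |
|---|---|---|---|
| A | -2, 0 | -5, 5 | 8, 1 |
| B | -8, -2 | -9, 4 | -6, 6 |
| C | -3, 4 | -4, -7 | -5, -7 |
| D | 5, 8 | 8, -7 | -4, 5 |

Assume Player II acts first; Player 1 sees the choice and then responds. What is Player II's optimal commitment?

Backward induction with Player II moving first.
- c1: Player 1 compares -2, -8, -3, 5 and picks D; Player II would get 8.
- c2: Player 1 compares -5, -9, -4, 8 and picks D; Player II would get -7.
- c3: Player 1 compares 8, -6, -5, -4 and picks A; Player II would get 1.
Maximizing over 8, -7, 1, Player II chooses c1. Subgame-perfect outcome: (D, c1) with payoffs (5, 8).

c1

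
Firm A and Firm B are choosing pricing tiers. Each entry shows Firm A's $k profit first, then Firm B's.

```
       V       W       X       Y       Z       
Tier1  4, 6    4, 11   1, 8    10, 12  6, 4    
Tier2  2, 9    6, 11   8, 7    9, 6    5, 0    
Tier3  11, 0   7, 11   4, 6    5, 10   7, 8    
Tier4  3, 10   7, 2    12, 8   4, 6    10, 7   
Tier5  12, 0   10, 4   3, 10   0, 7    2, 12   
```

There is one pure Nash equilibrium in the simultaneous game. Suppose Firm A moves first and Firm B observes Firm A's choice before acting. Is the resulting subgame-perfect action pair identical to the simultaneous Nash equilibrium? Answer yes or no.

Firm B best-responds to each possible Firm A move:
- Tier1: BR = Y, leader payoff 10.
- Tier2: BR = W, leader payoff 6.
- Tier3: BR = W, leader payoff 7.
- Tier4: BR = V, leader payoff 3.
- Tier5: BR = Z, leader payoff 2.
Firm A's induced payoffs are 10, 6, 7, 3, 2, so Firm A commits to Tier1. Subgame-perfect outcome: (Tier1, Y) with payoffs (10, 12).
Now find the simultaneous Nash equilibrium.
Firm A's best replies: V→Tier5; W→Tier5; X→Tier4; Y→Tier1; Z→Tier4.
Firm B's best replies: Tier1→Y; Tier2→W; Tier3→W; Tier4→V; Tier5→Z.
Only (Tier1, Y) has each player best-responding; Nash payoffs (10, 12).
Sequential outcome (Tier1, Y) coincides with the Nash profile (Tier1, Y).

yes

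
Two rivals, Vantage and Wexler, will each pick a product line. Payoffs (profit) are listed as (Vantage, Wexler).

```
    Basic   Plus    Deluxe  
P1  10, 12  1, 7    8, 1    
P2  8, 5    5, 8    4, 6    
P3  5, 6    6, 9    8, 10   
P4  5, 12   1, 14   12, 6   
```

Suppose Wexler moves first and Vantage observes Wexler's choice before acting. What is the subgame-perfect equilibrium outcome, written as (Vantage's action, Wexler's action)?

Vantage best-responds to each possible Wexler move:
- Basic: BR = P1, leader payoff 12.
- Plus: BR = P3, leader payoff 9.
- Deluxe: BR = P4, leader payoff 6.
Wexler's induced payoffs are 12, 9, 6, so Wexler commits to Basic. Subgame-perfect outcome: (P1, Basic) with payoffs (10, 12).

(P1, Basic)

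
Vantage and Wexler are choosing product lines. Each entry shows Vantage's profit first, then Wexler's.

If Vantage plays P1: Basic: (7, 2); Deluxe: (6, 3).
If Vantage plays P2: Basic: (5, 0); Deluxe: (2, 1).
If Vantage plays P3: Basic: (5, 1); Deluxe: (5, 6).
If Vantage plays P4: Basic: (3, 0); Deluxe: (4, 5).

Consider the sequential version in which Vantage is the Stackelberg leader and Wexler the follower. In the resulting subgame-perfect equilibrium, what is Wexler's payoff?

Solve by backward induction (Vantage leads).
- P1: Wexler compares 2, 3 and picks Deluxe; Vantage would get 6.
- P2: Wexler compares 0, 1 and picks Deluxe; Vantage would get 2.
- P3: Wexler compares 1, 6 and picks Deluxe; Vantage would get 5.
- P4: Wexler compares 0, 5 and picks Deluxe; Vantage would get 4.
Vantage's induced payoffs are 6, 2, 5, 4, so Vantage commits to P1. Subgame-perfect outcome: (P1, Deluxe) with payoffs (6, 3).

3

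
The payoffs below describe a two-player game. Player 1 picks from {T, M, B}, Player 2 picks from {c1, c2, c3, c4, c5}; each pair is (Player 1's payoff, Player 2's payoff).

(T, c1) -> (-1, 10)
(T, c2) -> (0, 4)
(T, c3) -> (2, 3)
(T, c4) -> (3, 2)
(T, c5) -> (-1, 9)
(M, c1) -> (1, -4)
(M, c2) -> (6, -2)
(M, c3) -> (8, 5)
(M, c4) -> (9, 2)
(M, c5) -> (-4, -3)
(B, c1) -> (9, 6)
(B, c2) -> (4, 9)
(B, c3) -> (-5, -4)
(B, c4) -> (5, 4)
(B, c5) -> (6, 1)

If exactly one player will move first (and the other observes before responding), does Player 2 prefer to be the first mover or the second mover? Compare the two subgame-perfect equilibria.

first

If Player 1 leads: Player 2's best replies are T→c1, M→c3, B→c2; Player 1's induced payoffs -1, 8, 4; outcome (M, c3), payoffs (8, 5).
If Player 2 leads: Player 1's best replies are c1→B, c2→M, c3→M, c4→M, c5→B; Player 2's induced payoffs 6, -2, 5, 2, 1; outcome (B, c1), payoffs (9, 6).
Player 2 gets 6 moving first and 5 moving second, so Player 2 prefers to move first.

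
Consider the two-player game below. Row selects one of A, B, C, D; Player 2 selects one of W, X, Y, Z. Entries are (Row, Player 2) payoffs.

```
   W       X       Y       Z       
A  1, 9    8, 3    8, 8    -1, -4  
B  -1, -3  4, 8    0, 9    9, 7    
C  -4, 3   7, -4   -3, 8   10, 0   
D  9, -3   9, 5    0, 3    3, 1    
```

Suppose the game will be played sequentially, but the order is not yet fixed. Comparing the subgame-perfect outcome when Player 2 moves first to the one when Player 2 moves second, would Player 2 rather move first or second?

first

If Row leads: Player 2's best replies are A→W, B→Y, C→Y, D→X; Row's induced payoffs 1, 0, -3, 9; outcome (D, X), payoffs (9, 5).
If Player 2 leads: Row's best replies are W→D, X→D, Y→A, Z→C; Player 2's induced payoffs -3, 5, 8, 0; outcome (A, Y), payoffs (8, 8).
Player 2 gets 8 moving first and 5 moving second, so Player 2 prefers to move first.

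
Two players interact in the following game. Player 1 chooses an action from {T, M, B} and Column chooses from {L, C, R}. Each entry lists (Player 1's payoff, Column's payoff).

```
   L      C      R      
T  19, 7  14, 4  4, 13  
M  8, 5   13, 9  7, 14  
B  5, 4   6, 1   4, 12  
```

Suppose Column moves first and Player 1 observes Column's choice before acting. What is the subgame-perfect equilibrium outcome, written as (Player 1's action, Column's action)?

Player 1 best-responds to each possible Column move:
- L: Player 1 compares 19, 8, 5 and picks T; Column would get 7.
- C: Player 1 compares 14, 13, 6 and picks T; Column would get 4.
- R: Player 1 compares 4, 7, 4 and picks M; Column would get 14.
Maximizing over 7, 4, 14, Column chooses R. Subgame-perfect outcome: (M, R) with payoffs (7, 14).

(M, R)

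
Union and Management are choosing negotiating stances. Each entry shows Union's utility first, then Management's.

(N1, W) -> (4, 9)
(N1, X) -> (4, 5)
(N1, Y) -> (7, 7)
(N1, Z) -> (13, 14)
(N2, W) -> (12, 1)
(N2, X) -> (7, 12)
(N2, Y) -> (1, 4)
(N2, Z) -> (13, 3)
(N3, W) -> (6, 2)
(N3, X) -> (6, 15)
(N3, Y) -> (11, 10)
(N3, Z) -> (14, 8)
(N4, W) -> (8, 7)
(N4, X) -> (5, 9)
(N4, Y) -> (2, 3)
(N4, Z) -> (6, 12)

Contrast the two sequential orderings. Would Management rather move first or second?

second

If Union leads: Management's best replies are N1→Z, N2→X, N3→X, N4→Z; Union's induced payoffs 13, 7, 6, 6; outcome (N1, Z), payoffs (13, 14).
If Management leads: Union's best replies are W→N2, X→N2, Y→N3, Z→N3; Management's induced payoffs 1, 12, 10, 8; outcome (N2, X), payoffs (7, 12).
Management gets 12 moving first and 14 moving second, so Management prefers to move second.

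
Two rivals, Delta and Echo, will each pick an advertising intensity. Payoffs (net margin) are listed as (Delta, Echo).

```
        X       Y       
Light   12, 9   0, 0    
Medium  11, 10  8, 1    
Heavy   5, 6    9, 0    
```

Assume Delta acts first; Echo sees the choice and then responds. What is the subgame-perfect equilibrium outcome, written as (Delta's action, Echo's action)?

(Light, X)

Backward induction with Delta moving first.
- Light: Echo compares 9, 0 and picks X; Delta would get 12.
- Medium: Echo compares 10, 1 and picks X; Delta would get 11.
- Heavy: Echo compares 6, 0 and picks X; Delta would get 5.
Delta's induced payoffs are 12, 11, 5, so Delta commits to Light. Subgame-perfect outcome: (Light, X) with payoffs (12, 9).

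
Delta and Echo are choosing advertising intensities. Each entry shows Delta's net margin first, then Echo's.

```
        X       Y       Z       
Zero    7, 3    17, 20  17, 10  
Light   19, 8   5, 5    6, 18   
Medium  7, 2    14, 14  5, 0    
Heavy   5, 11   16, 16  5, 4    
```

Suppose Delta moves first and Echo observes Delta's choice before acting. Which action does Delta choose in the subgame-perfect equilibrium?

Solve by backward induction (Delta leads).
- Zero: BR = Y, leader payoff 17.
- Light: BR = Z, leader payoff 6.
- Medium: BR = Y, leader payoff 14.
- Heavy: BR = Y, leader payoff 16.
Maximizing over 17, 6, 14, 16, Delta chooses Zero. Subgame-perfect outcome: (Zero, Y) with payoffs (17, 20).

Zero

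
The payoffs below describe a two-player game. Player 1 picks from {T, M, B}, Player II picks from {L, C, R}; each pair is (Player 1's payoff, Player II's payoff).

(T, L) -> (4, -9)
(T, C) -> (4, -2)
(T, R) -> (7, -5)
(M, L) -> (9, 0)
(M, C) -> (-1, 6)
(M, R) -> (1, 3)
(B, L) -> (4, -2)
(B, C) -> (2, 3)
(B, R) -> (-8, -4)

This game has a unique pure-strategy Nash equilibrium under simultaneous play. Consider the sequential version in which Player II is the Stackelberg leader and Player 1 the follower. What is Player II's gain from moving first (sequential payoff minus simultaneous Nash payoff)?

Player 1 best-responds to each possible Player II move:
- L: BR = M, leader payoff 0.
- C: BR = T, leader payoff -2.
- R: BR = T, leader payoff -5.
Among 0, -2, -5, the best is 0 at L. Subgame-perfect outcome: (M, L) with payoffs (9, 0).
Now find the simultaneous Nash equilibrium.
Player 1's best replies: L→M; C→T; R→T.
Player II's best replies: T→C; M→C; B→C.
The unique mutual best reply is (T, C), giving (4, -2).
Player II's commitment gain: 0 − -2 = 2.

2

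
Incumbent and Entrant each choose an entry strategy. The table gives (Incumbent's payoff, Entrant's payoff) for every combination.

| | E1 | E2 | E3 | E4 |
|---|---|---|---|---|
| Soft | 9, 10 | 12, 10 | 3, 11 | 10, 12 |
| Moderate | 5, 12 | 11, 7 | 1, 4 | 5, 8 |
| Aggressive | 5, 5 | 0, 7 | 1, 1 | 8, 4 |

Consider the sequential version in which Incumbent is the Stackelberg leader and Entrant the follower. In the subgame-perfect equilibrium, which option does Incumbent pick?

Work backward from Entrant's decision.
- Soft: Entrant compares 10, 10, 11, 12 and picks E4; Incumbent would get 10.
- Moderate: Entrant compares 12, 7, 4, 8 and picks E1; Incumbent would get 5.
- Aggressive: Entrant compares 5, 7, 1, 4 and picks E2; Incumbent would get 0.
Maximizing over 10, 5, 0, Incumbent chooses Soft. Subgame-perfect outcome: (Soft, E4) with payoffs (10, 12).

Soft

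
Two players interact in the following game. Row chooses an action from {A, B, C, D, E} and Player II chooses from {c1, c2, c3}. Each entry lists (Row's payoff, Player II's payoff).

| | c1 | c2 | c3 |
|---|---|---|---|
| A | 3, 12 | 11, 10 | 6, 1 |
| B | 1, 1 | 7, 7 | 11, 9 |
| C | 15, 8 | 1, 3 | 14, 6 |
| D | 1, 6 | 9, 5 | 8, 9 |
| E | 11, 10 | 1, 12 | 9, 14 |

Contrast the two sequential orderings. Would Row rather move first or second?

If Row leads: Player II's best replies are A→c1, B→c3, C→c1, D→c3, E→c3; Row's induced payoffs 3, 11, 15, 8, 9; outcome (C, c1), payoffs (15, 8).
If Player II leads: Row's best replies are c1→C, c2→A, c3→C; Player II's induced payoffs 8, 10, 6; outcome (A, c2), payoffs (11, 10).
Row gets 15 moving first and 11 moving second, so Row prefers to move first.

first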